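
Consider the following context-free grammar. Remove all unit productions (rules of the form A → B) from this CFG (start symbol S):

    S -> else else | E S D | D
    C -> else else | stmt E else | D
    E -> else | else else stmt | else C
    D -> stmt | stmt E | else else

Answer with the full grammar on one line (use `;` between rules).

S -> stmt | stmt E | else else | E S D; C -> else else | stmt E else | stmt | stmt E; E -> else | else else stmt | else C; D -> stmt | stmt E | else else

Unit pairs: C ⇒* {D}; S ⇒* {D}.
For every A with A ⇒* B via unit rules, add B's non-unit alternatives to A; then delete every rule of the form X → Y.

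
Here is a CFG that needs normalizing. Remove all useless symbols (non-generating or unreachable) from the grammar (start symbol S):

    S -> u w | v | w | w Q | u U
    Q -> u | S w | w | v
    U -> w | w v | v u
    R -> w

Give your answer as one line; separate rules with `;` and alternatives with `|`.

S -> u w | v | w | w Q | u U; Q -> u | S w | w | v; U -> w | w v | v u

Generating nonterminals: {Q, R, S, U}.
Reachable from S after that: {Q, S, U}.
Removed useless symbols: {R} and every production mentioning them.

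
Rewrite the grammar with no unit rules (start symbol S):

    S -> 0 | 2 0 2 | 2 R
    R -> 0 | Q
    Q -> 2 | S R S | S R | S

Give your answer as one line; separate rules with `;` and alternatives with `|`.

S -> 0 | 2 0 2 | 2 R; R -> 2 | S R S | S R | 0 | 2 0 2 | 2 R; Q -> 0 | 2 0 2 | 2 R | 2 | S R S | S R

Unit pairs: Q ⇒* {S}; R ⇒* {Q, S}.
Replace each nonterminal's rules with the union of the non-unit rules of every nonterminal it unit-derives.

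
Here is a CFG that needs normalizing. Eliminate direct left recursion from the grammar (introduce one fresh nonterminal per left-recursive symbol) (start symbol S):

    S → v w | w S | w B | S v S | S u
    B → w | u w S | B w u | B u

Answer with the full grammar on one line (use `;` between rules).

S → v w S' | w S S' | w B S'; B → w B' | u w S B'; S' → v S S' | u S' | ε; B' → w u B' | u B' | ε

Directly left-recursive nonterminals: S, B.
For S: α = {v S, u}, β = {v w, w S, w B}. Rewrite as S → β S' and S' → α S' | ε.
For B: α = {w u, u}, β = {w, u w S}. Rewrite as B → β B' and B' → α B' | ε.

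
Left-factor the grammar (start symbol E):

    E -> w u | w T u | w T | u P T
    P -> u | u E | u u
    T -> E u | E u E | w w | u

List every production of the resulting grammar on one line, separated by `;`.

E -> u P T | w E'; P -> u P'; T -> w w | u | E u T'; E' -> u | T E''; P' -> ε | E | u; T' -> ε | E; E'' -> u | ε

E has alternatives sharing prefix 'w': factor to E → w E' with E' → u | T u | T.
P has alternatives sharing prefix 'u': factor to P → u P' with P' → ε | E | u.
T has alternatives sharing prefix 'E u': factor to T → E u T' with T' → ε | E.
E' has alternatives sharing prefix 'T': factor to E' → T E'' with E'' → u | ε.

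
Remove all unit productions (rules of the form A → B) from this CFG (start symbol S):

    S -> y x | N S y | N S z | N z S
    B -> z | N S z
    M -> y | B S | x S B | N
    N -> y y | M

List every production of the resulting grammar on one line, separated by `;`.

S -> y x | N S y | N S z | N z S; B -> z | N S z; M -> y y | y | B S | x S B; N -> y y | y | B S | x S B

Unit pairs: M ⇒* {N}; N ⇒* {M}.
For each unit pair (A, B), copy every non-unit production of B to A, then drop all unit productions.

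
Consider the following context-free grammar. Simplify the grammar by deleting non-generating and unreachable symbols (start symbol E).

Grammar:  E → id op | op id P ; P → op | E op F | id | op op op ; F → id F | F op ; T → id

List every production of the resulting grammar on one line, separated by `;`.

E → id op | op id P; P → op | id | op op op

Generating nonterminals: {E, P, T}.
Reachable from E after that: {E, P}.
Removed useless symbols: {F, T} and every production mentioning them.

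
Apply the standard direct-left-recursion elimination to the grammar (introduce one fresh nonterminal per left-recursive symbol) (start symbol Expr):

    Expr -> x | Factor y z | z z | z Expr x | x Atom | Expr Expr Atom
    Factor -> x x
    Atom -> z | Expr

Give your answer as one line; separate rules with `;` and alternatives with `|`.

Directly left-recursive nonterminal: Expr.
For Expr: α = {Expr Atom}, β = {x, Factor y z, z z, z Expr x, x Atom}. Rewrite as Expr → β Expr1 and Expr1 → α Expr1 | ε.

Expr -> x Expr1 | Factor y z Expr1 | z z Expr1 | z Expr x Expr1 | x Atom Expr1; Factor -> x x; Atom -> z | Expr; Expr1 -> Expr Atom Expr1 | ε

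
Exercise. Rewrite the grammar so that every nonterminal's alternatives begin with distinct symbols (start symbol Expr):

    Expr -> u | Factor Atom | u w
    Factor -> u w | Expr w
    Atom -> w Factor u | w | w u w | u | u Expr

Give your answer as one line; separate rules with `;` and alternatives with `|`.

Expr has alternatives sharing prefix 'u': factor to Expr → u Expr1 with Expr1 → ε | w.
Atom has alternatives sharing prefix 'w': factor to Atom → w Atom1 with Atom1 → Factor u | ε | u w.
Atom has alternatives sharing prefix 'u': factor to Atom → u Atom2 with Atom2 → ε | Expr.

Expr -> Factor Atom | u Expr1; Factor -> u w | Expr w; Atom -> w Atom1 | u Atom2; Expr1 -> ε | w; Atom1 -> Factor u | ε | u w; Atom2 -> ε | Expr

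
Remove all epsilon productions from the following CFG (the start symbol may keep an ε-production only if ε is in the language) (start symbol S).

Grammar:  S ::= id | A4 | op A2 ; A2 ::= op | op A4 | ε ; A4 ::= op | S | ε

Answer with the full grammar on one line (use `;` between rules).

Nullable nonterminals: {A2, A4, S}.
ε ∈ L(G) since S is nullable, so keep S → ε.
For each production, add variants omitting each subset of nullable occurrences: S → op A2 gives op A2 | op.

S ::= id | A4 | op A2 | op | ε; A2 ::= op | op A4; A4 ::= op | S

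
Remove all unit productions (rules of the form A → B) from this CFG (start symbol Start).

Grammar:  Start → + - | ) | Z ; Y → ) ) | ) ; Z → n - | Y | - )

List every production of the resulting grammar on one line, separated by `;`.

Start → n - | - ) | + - | ) | ) ); Y → ) ) | ); Z → n - | - ) | ) ) | )

Unit pairs: Start ⇒* {Y, Z}; Z ⇒* {Y}.
Replace each nonterminal's rules with the union of the non-unit rules of every nonterminal it unit-derives.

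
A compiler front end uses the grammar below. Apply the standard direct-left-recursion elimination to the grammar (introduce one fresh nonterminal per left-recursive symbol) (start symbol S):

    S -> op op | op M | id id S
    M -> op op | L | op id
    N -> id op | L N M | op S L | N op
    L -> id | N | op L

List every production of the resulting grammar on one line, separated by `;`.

S -> op op | op M | id id S; M -> op op | L | op id; N -> id op N' | L N M N' | op S L N'; L -> id | N | op L; N' -> op N' | ε

Left recursion appears on N.
For N: α = {op}, β = {id op, L N M, op S L}. Rewrite as N → β N' and N' → α N' | ε.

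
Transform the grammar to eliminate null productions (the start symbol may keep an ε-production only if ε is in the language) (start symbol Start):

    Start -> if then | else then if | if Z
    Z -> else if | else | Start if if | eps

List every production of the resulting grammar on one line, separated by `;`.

Nullable nonterminals: {Z}.
ε ∉ L(G), so no ε-production is kept.
Expand every rule over subsets of its nullable positions: Start → if Z gives if Z | if.

Start -> if then | else then if | if Z | if; Z -> else if | else | Start if if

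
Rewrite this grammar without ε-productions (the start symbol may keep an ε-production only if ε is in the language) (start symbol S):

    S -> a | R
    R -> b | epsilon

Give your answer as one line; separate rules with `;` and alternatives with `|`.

The nullable symbols are {R, S}.
ε ∈ L(G) since S is nullable, so keep S → ε.

S -> a | R | ε; R -> b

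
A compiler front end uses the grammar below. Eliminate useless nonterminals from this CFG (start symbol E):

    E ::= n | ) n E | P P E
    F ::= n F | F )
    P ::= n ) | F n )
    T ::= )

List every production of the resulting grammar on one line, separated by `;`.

Generating nonterminals: {E, P, T}.
Reachable from E after that: {E, P}.
Removed useless symbols: {F, T} and every production mentioning them.

E ::= n | ) n E | P P E; P ::= n )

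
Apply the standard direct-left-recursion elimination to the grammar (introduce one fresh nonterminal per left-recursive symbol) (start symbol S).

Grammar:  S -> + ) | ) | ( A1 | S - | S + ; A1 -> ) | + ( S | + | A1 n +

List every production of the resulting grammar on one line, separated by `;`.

Directly left-recursive nonterminals: S, A1.
For S: α = {-, +}, β = {+ ), ), ( A1}. Rewrite as S → β S' and S' → α S' | ε.
For A1: α = {n +}, β = {), + ( S, +}. Rewrite as A1 → β A1' and A1' → α A1' | ε.

S -> + ) S' | ) S' | ( A1 S'; A1 -> ) A1' | + ( S A1' | + A1'; S' -> - S' | + S' | ε; A1' -> n + A1' | ε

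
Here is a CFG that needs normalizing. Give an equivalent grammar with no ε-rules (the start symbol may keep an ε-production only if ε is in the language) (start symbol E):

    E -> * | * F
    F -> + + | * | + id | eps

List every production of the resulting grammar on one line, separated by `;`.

Nullable nonterminals: {F}.
ε ∉ L(G), so no ε-production is kept.

E -> * | * F; F -> + + | * | + id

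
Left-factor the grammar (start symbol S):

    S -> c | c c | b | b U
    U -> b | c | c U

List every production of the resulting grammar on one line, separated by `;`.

S has alternatives sharing prefix 'c': factor to S → c S' with S' → ε | c.
S has alternatives sharing prefix 'b': factor to S → b S'' with S'' → ε | U.
U has alternatives sharing prefix 'c': factor to U → c U' with U' → ε | U.

S -> c S' | b S''; U -> b | c U'; S' -> epsilon | c; S'' -> epsilon | U; U' -> epsilon | U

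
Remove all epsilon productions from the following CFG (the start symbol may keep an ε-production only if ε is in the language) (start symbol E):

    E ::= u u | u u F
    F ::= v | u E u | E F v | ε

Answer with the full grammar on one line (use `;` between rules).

E ::= u u | u u F; F ::= v | u E u | E F v | E v

Nullable nonterminals: {F}.
ε ∉ L(G), so no ε-production is kept.
Add the nullable-subset variants: F → E F v gives E F v | E v.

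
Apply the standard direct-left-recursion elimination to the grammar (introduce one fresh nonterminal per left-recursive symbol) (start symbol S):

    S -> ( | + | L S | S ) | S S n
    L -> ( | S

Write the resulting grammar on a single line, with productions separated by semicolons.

S -> ( S' | + S' | L S S'; L -> ( | S; S' -> ) S' | S n S' | ε

Directly left-recursive nonterminal: S.
For S: α = {), S n}, β = {(, +, L S}. Rewrite as S → β S' and S' → α S' | ε.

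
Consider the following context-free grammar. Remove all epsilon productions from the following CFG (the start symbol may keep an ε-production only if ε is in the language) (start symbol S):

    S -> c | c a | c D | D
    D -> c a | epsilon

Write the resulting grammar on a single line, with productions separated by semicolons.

S -> c | c a | c D | D | ε; D -> c a

Nullable set = {D, S}.
ε ∈ L(G) since S is nullable, so keep S → ε.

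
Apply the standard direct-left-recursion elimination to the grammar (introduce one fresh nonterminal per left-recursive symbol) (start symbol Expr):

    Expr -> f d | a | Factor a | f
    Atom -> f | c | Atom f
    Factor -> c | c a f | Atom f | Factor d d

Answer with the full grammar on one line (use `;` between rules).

Atom, Factor are directly left-recursive.
For Atom: α = {f}, β = {f, c}. Rewrite as Atom → β Atom1 and Atom1 → α Atom1 | ε.
For Factor: α = {d d}, β = {c, c a f, Atom f}. Rewrite as Factor → β Factor1 and Factor1 → α Factor1 | ε.

Expr -> f d | a | Factor a | f; Atom -> f Atom1 | c Atom1; Factor -> c Factor1 | c a f Factor1 | Atom f Factor1; Atom1 -> f Atom1 | ε; Factor1 -> d d Factor1 | ε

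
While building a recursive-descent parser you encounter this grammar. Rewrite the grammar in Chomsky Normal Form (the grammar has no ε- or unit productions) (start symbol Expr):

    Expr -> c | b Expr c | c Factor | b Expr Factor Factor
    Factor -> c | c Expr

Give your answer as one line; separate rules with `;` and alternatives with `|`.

Introduce a nonterminal for each terminal appearing in a rule of length ≥ 2: X1 → b, X2 → c.
Binarize each right-hand side of length ≥ 3 by chaining fresh nonterminals (Y1, Y2, …): affected rules were Expr → X1 Expr X2; Expr → X1 Expr Factor Factor.

Expr -> c | X1 Y1 | X2 Factor | X1 Y2; Factor -> c | X2 Expr; X1 -> b; X2 -> c; Y1 -> Expr X2; Y2 -> Expr Y3; Y3 -> Factor Factor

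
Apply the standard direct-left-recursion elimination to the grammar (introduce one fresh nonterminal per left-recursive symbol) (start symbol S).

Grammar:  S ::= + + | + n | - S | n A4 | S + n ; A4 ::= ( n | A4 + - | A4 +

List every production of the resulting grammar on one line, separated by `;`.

S ::= + + S' | + n S' | - S S' | n A4 S'; A4 ::= ( n A4'; S' ::= + n S' | ε; A4' ::= + - A4' | + A4' | ε

Directly left-recursive nonterminals: S, A4.
For S: α = {+ n}, β = {+ +, + n, - S, n A4}. Rewrite as S → β S' and S' → α S' | ε.
For A4: α = {+ -, +}, β = {( n}. Rewrite as A4 → β A4' and A4' → α A4' | ε.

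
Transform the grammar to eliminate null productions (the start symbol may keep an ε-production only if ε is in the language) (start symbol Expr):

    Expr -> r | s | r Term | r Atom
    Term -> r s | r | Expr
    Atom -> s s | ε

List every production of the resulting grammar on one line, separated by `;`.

Nullable nonterminals: {Atom}.
ε ∉ L(G), so no ε-production is kept.

Expr -> r | s | r Term | r Atom; Term -> r s | r | Expr; Atom -> s s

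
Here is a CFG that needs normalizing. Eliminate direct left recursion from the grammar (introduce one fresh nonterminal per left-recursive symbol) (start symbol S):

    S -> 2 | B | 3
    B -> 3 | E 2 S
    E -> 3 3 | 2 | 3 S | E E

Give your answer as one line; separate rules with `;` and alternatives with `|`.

S -> 2 | B | 3; B -> 3 | E 2 S; E -> 3 3 E' | 2 E' | 3 S E'; E' -> E E' | ε

E is directly left-recursive.
For E: α = {E}, β = {3 3, 2, 3 S}. Rewrite as E → β E' and E' → α E' | ε.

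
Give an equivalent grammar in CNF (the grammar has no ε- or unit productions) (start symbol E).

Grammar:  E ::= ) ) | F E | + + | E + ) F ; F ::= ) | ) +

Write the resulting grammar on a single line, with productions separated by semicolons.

Introduce a nonterminal for each terminal appearing in a rule of length ≥ 2: X1 → ), X2 → +.
Binarize each right-hand side of length ≥ 3 by chaining fresh nonterminals (Y1, Y2, …): affected rules were E → E X2 X1 F.

E ::= X1 X1 | F E | X2 X2 | E Y1; F ::= ) | X1 X2; X1 ::= ); X2 ::= +; Y1 ::= X2 Y2; Y2 ::= X1 F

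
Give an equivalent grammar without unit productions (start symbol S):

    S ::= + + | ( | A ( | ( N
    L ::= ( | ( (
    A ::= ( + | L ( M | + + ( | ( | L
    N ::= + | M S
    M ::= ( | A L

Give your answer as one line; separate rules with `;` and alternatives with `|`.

Unit pairs: A ⇒* {L}.
For each unit pair (A, B), copy every non-unit production of B to A, then drop all unit productions.

S ::= + + | ( | A ( | ( N; L ::= ( | ( (; A ::= ( | ( ( | ( + | L ( M | + + (; N ::= + | M S; M ::= ( | A L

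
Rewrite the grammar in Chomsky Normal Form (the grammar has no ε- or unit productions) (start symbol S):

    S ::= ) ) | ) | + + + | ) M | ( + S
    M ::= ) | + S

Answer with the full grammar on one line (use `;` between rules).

Introduce a nonterminal for each terminal appearing in a rule of length ≥ 2: X1 → ), X2 → +, X3 → (.
Binarize each right-hand side of length ≥ 3 by chaining fresh nonterminals (Y1, Y2, …): affected rules were S → X2 X2 X2; S → X3 X2 S.

S ::= X1 X1 | ) | X2 Y1 | X1 M | X3 Y2; M ::= ) | X2 S; X1 ::= ); X2 ::= +; X3 ::= (; Y1 ::= X2 X2; Y2 ::= X2 S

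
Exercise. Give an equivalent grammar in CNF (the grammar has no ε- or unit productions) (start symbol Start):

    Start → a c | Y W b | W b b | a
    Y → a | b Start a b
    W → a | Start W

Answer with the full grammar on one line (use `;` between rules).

Start → X1 X2 | Y Y1 | W Y2 | a; Y → a | X3 Y3; W → a | Start W; X1 → a; X2 → c; X3 → b; Y1 → W X3; Y2 → X3 X3; Y3 → Start Y4; Y4 → X1 X3

Introduce a nonterminal for each terminal appearing in a rule of length ≥ 2: X1 → a, X2 → c, X3 → b.
Binarize each right-hand side of length ≥ 3 by chaining fresh nonterminals (Y1, Y2, …): affected rules were Start → Y W X3; Start → W X3 X3; Y → X3 Start X1 X3.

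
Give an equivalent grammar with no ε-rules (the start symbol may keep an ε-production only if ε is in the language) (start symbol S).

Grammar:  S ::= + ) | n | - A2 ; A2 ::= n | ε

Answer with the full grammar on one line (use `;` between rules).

Nullable set = {A2}.
ε ∉ L(G), so no ε-production is kept.
For each production, add variants omitting each subset of nullable occurrences: S → - A2 gives - A2 | -.

S ::= + ) | n | - A2 | -; A2 ::= n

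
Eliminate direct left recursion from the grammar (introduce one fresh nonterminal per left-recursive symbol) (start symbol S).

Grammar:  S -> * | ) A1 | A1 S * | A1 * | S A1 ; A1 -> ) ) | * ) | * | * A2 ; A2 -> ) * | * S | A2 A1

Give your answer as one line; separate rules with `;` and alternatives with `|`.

S, A2 are directly left-recursive.
For S: α = {A1}, β = {*, ) A1, A1 S *, A1 *}. Rewrite as S → β S' and S' → α S' | ε.
For A2: α = {A1}, β = {) *, * S}. Rewrite as A2 → β A2' and A2' → α A2' | ε.

S -> * S' | ) A1 S' | A1 S * S' | A1 * S'; A1 -> ) ) | * ) | * | * A2; A2 -> ) * A2' | * S A2'; S' -> A1 S' | ε; A2' -> A1 A2' | ε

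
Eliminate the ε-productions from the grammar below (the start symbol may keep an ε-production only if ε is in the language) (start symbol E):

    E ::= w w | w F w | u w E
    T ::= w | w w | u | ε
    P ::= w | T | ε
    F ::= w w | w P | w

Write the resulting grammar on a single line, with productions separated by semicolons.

E ::= w w | w F w | u w E; T ::= w | w w | u; P ::= w | T; F ::= w w | w P | w

Nullable nonterminals: {P, T}.
ε ∉ L(G), so no ε-production is kept.
Expand every rule over subsets of its nullable positions: F → w P gives w P | w.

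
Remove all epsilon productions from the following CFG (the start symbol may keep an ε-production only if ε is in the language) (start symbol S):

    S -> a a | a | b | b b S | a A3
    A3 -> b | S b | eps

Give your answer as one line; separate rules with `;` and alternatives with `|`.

Nullable nonterminals: {A3}.
ε ∉ L(G), so no ε-production is kept.

S -> a a | a | b | b b S | a A3; A3 -> b | S b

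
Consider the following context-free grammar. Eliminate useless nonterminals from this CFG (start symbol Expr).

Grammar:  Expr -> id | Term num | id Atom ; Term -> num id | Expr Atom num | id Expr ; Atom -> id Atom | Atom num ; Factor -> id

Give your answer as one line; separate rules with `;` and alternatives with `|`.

Expr -> id | Term num; Term -> num id | id Expr

Generating nonterminals: {Expr, Factor, Term}.
Reachable from Expr after that: {Expr, Term}.
Removed useless symbols: {Atom, Factor} and every production mentioning them.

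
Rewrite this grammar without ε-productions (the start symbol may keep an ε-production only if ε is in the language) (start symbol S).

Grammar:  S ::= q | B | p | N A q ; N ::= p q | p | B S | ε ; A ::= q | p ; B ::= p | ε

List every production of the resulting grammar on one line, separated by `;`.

S ::= q | B | p | N A q | A q | ε; N ::= p q | p | B S | B | S; A ::= q | p; B ::= p

Nullable set = {B, N, S}.
ε ∈ L(G) since S is nullable, so keep S → ε.
Add the nullable-subset variants: S → N A q gives N A q | A q. N → B S gives B S | B | S.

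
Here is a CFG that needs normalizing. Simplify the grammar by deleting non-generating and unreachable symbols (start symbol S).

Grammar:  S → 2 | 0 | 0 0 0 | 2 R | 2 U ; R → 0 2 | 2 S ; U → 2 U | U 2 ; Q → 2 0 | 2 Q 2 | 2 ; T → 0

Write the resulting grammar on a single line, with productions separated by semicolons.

Generating nonterminals: {Q, R, S, T}.
Reachable from S after that: {R, S}.
Removed useless symbols: {Q, T, U} and every production mentioning them.

S → 2 | 0 | 0 0 0 | 2 R; R → 0 2 | 2 S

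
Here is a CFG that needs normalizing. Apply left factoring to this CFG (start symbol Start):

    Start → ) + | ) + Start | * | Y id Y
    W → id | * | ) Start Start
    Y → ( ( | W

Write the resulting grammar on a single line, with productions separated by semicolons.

Start has alternatives sharing prefix ') +': factor to Start → ) + Start1 with Start1 → ε | Start.

Start → * | Y id Y | ) + Start1; W → id | * | ) Start Start; Y → ( ( | W; Start1 → ε | Start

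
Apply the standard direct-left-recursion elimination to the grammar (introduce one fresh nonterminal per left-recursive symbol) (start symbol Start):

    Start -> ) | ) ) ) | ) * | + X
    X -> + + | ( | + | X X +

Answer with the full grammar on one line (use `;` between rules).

Start -> ) | ) ) ) | ) * | + X; X -> + + X1 | ( X1 | + X1; X1 -> X + X1 | ε

Left recursion appears on X.
For X: α = {X +}, β = {+ +, (, +}. Rewrite as X → β X1 and X1 → α X1 | ε.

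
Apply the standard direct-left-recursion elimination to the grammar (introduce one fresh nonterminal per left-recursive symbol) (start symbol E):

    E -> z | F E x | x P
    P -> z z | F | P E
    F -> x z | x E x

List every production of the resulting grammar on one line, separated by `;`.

E -> z | F E x | x P; P -> z z P' | F P'; F -> x z | x E x; P' -> E P' | ε

Left recursion appears on P.
For P: α = {E}, β = {z z, F}. Rewrite as P → β P' and P' → α P' | ε.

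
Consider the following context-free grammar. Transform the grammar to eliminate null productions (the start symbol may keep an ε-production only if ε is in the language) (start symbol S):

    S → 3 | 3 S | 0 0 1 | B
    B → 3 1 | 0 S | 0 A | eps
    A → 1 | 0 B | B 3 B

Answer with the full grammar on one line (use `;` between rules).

Nullable set = {B, S}.
ε ∈ L(G) since S is nullable, so keep S → ε.
For each production, add variants omitting each subset of nullable occurrences: B → 0 S gives 0 S | 0. A → 0 B gives 0 B | 0. A → B 3 B gives B 3 B | B 3 | 3 B | 3.

S → 3 | 3 S | 0 0 1 | B | ε; B → 3 1 | 0 S | 0 | 0 A; A → 1 | 0 B | 0 | B 3 B | B 3 | 3 B | 3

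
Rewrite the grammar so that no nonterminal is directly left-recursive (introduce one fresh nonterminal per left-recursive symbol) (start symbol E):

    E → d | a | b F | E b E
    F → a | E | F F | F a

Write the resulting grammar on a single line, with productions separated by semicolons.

E → d E' | a E' | b F E'; F → a F' | E F'; E' → b E E' | ε; F' → F F' | a F' | ε

E, F are directly left-recursive.
For E: α = {b E}, β = {d, a, b F}. Rewrite as E → β E' and E' → α E' | ε.
For F: α = {F, a}, β = {a, E}. Rewrite as F → β F' and F' → α F' | ε.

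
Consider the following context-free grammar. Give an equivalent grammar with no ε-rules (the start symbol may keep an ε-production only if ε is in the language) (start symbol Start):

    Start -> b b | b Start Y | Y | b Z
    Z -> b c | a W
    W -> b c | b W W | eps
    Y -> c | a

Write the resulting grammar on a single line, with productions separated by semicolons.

Start -> b b | b Start Y | Y | b Z; Z -> b c | a W | a; W -> b c | b W W | b W | b; Y -> c | a

The nullable symbols are {W}.
ε ∉ L(G), so no ε-production is kept.
Expand every rule over subsets of its nullable positions: Z → a W gives a W | a. W → b W W gives b W W | b W | b.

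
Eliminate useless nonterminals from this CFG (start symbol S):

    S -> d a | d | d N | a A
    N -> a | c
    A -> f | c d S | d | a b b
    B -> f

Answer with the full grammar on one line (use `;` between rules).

S -> d a | d | d N | a A; N -> a | c; A -> f | c d S | d | a b b

Generating nonterminals: {A, B, N, S}.
Reachable from S after that: {A, N, S}.
Removed useless symbols: {B} and every production mentioning them.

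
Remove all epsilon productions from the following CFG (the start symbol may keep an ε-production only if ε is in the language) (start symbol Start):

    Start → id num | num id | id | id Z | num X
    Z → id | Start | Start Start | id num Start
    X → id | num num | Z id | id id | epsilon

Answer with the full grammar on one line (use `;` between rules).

Start → id num | num id | id | id Z | num X | num; Z → id | Start | Start Start | id num Start; X → id | num num | Z id | id id

Nullable nonterminals: {X}.
ε ∉ L(G), so no ε-production is kept.
Add the nullable-subset variants: Start → num X gives num X | num.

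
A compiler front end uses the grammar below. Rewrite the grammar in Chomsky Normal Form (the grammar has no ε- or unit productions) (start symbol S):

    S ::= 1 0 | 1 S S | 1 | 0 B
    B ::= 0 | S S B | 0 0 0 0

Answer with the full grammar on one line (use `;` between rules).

Introduce a nonterminal for each terminal appearing in a rule of length ≥ 2: X1 → 1, X2 → 0.
Binarize each right-hand side of length ≥ 3 by chaining fresh nonterminals (Y1, Y2, …): affected rules were S → X1 S S; B → S S B; B → X2 X2 X2 X2.

S ::= X1 X2 | X1 Y1 | 1 | X2 B; B ::= 0 | S Y2 | X2 Y3; X1 ::= 1; X2 ::= 0; Y1 ::= S S; Y2 ::= S B; Y3 ::= X2 Y4; Y4 ::= X2 X2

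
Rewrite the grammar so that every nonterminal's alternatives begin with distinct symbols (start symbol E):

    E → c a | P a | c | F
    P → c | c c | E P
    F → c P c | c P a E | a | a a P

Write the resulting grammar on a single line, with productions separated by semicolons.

E has alternatives sharing prefix 'c': factor to E → c E' with E' → a | ε.
P has alternatives sharing prefix 'c': factor to P → c P' with P' → ε | c.
F has alternatives sharing prefix 'c P': factor to F → c P F' with F' → c | a E.
F has alternatives sharing prefix 'a': factor to F → a F'' with F'' → ε | a P.

E → P a | F | c E'; P → E P | c P'; F → c P F' | a F''; E' → a | ε; P' → ε | c; F' → c | a E; F'' → ε | a P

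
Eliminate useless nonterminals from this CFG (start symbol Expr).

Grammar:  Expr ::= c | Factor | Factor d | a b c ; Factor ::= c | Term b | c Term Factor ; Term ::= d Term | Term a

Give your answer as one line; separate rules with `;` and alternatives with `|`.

Generating nonterminals: {Expr, Factor}.
Reachable from Expr after that: {Expr, Factor}.
Removed useless symbols: {Term} and every production mentioning them.

Expr ::= c | Factor | Factor d | a b c; Factor ::= c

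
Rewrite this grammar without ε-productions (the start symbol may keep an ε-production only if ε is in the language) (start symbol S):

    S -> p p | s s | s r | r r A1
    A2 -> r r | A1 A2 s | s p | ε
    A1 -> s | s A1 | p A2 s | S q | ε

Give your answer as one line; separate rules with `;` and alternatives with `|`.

Nullable set = {A1, A2}.
ε ∉ L(G), so no ε-production is kept.
Expand every rule over subsets of its nullable positions: S → r r A1 gives r r A1 | r r. A2 → A1 A2 s gives A1 A2 s | A1 s | A2 s | s. A1 → p A2 s gives p A2 s | p s.

S -> p p | s s | s r | r r A1 | r r; A2 -> r r | A1 A2 s | A1 s | A2 s | s | s p; A1 -> s | s A1 | p A2 s | p s | S q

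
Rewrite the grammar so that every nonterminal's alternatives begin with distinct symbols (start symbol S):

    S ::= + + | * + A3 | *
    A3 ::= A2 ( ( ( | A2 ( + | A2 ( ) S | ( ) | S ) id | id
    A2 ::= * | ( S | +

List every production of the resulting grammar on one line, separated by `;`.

S has alternatives sharing prefix '*': factor to S → * S' with S' → + A3 | ε.
A3 has alternatives sharing prefix 'A2 (': factor to A3 → A2 ( A3' with A3' → ( ( | + | ) S.

S ::= + + | * S'; A3 ::= ( ) | S ) id | id | A2 ( A3'; A2 ::= * | ( S | +; S' ::= + A3 | epsilon; A3' ::= ( ( | + | ) S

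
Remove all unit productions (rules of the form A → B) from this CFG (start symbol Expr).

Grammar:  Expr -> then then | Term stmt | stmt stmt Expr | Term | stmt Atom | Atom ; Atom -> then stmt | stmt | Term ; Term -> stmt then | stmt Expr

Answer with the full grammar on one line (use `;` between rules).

Unit pairs: Atom ⇒* {Term}; Expr ⇒* {Atom, Term}.
For every A with A ⇒* B via unit rules, add B's non-unit alternatives to A; then delete every rule of the form X → Y.

Expr -> stmt then | stmt Expr | then stmt | stmt | then then | Term stmt | stmt stmt Expr | stmt Atom; Atom -> stmt then | stmt Expr | then stmt | stmt; Term -> stmt then | stmt Expr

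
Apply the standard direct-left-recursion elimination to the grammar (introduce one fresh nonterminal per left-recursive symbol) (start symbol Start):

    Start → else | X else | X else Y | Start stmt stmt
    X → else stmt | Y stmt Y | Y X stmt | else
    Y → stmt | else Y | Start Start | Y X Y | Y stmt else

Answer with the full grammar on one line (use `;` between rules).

Start → else Start1 | X else Start1 | X else Y Start1; X → else stmt | Y stmt Y | Y X stmt | else; Y → stmt Y1 | else Y Y1 | Start Start Y1; Start1 → stmt stmt Start1 | ε; Y1 → X Y Y1 | stmt else Y1 | ε

Left recursion appears on Start, Y.
For Start: α = {stmt stmt}, β = {else, X else, X else Y}. Rewrite as Start → β Start1 and Start1 → α Start1 | ε.
For Y: α = {X Y, stmt else}, β = {stmt, else Y, Start Start}. Rewrite as Y → β Y1 and Y1 → α Y1 | ε.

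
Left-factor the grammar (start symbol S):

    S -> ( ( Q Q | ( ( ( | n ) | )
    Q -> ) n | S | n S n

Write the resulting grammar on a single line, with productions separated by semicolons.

S has alternatives sharing prefix '( (': factor to S → ( ( S' with S' → Q Q | (.

S -> n ) | ) | ( ( S'; Q -> ) n | S | n S n; S' -> Q Q | (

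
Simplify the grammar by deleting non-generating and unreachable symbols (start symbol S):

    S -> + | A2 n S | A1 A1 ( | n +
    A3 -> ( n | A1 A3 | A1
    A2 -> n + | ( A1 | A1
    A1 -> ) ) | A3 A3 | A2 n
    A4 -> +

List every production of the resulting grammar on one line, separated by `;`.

Generating nonterminals: {A1, A2, A3, A4, S}.
Reachable from S after that: {A1, A2, A3, S}.
Removed useless symbols: {A4} and every production mentioning them.

S -> + | A2 n S | A1 A1 ( | n +; A3 -> ( n | A1 A3 | A1; A2 -> n + | ( A1 | A1; A1 -> ) ) | A3 A3 | A2 n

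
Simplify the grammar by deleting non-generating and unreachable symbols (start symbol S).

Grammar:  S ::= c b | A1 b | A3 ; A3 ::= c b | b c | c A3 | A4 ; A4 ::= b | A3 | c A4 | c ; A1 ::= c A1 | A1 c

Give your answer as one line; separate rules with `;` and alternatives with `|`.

Generating nonterminals: {A3, A4, S}.
Reachable from S after that: {A3, A4, S}.
Removed useless symbols: {A1} and every production mentioning them.

S ::= c b | A3; A3 ::= c b | b c | c A3 | A4; A4 ::= b | A3 | c A4 | c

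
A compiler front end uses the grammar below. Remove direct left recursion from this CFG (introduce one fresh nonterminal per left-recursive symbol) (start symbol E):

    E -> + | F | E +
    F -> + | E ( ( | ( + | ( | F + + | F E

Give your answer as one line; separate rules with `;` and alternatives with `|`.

E, F are directly left-recursive.
For E: α = {+}, β = {+, F}. Rewrite as E → β E' and E' → α E' | ε.
For F: α = {+ +, E}, β = {+, E ( (, ( +, (}. Rewrite as F → β F' and F' → α F' | ε.

E -> + E' | F E'; F -> + F' | E ( ( F' | ( + F' | ( F'; E' -> + E' | eps; F' -> + + F' | E F' | eps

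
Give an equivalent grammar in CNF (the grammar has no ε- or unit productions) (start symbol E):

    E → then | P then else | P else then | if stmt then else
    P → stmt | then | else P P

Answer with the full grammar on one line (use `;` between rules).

Introduce a nonterminal for each terminal appearing in a rule of length ≥ 2: X1 → then, X2 → else, X3 → if, X4 → stmt.
Binarize each right-hand side of length ≥ 3 by chaining fresh nonterminals (Y1, Y2, …): affected rules were E → P X1 X2; E → P X2 X1; E → X3 X4 X1 X2; P → X2 P P.

E → then | P Y1 | P Y2 | X3 Y3; P → stmt | then | X2 Y5; X1 → then; X2 → else; X3 → if; X4 → stmt; Y1 → X1 X2; Y2 → X2 X1; Y3 → X4 Y4; Y4 → X1 X2; Y5 → P P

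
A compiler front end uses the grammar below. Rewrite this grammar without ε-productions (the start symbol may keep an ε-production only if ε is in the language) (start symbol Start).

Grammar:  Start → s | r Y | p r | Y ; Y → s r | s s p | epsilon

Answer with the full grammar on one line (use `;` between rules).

Nullable nonterminals: {Start, Y}.
ε ∈ L(G) since Start is nullable, so keep Start → ε.
Expand every rule over subsets of its nullable positions: Start → r Y gives r Y | r.

Start → s | r Y | r | p r | Y | ε; Y → s r | s s p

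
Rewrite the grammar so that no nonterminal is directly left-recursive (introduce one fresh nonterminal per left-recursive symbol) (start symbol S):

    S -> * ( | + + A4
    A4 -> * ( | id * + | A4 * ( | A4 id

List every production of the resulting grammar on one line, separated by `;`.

S -> * ( | + + A4; A4 -> * ( A4' | id * + A4'; A4' -> * ( A4' | id A4' | ε

Directly left-recursive nonterminal: A4.
For A4: α = {* (, id}, β = {* (, id * +}. Rewrite as A4 → β A4' and A4' → α A4' | ε.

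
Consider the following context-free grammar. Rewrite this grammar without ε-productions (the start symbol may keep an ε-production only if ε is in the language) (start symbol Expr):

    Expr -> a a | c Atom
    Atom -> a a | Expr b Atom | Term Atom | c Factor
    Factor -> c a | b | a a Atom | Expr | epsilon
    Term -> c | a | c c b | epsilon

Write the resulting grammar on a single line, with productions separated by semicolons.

Nullable nonterminals: {Factor, Term}.
ε ∉ L(G), so no ε-production is kept.
For each production, add variants omitting each subset of nullable occurrences: Atom → c Factor gives c Factor | c.

Expr -> a a | c Atom; Atom -> a a | Expr b Atom | Term Atom | c Factor | c; Factor -> c a | b | a a Atom | Expr; Term -> c | a | c c b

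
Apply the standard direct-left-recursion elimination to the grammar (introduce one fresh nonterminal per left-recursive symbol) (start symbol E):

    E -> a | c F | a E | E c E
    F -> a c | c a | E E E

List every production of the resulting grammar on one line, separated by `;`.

E -> a E' | c F E' | a E E'; F -> a c | c a | E E E; E' -> c E E' | ε

Directly left-recursive nonterminal: E.
For E: α = {c E}, β = {a, c F, a E}. Rewrite as E → β E' and E' → α E' | ε.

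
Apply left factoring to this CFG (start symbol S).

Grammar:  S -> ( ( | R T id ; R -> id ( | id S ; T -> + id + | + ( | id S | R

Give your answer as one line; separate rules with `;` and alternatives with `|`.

R has alternatives sharing prefix 'id': factor to R → id R' with R' → ( | S.
T has alternatives sharing prefix '+': factor to T → + T' with T' → id + | (.

S -> ( ( | R T id; R -> id R'; T -> id S | R | + T'; R' -> ( | S; T' -> id + | (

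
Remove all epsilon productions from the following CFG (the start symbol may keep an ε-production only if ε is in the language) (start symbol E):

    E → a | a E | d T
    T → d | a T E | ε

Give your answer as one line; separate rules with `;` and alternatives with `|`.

Nullable nonterminals: {T}.
ε ∉ L(G), so no ε-production is kept.
For each production, add variants omitting each subset of nullable occurrences: E → d T gives d T | d. T → a T E gives a T E | a E.

E → a | a E | d T | d; T → d | a T E | a E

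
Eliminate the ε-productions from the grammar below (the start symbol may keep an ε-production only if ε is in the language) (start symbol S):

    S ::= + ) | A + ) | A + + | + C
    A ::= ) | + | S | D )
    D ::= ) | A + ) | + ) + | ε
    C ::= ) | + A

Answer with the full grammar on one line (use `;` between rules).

S ::= + ) | A + ) | A + + | + C; A ::= ) | + | S | D ); D ::= ) | A + ) | + ) +; C ::= ) | + A

Nullable nonterminals: {D}.
ε ∉ L(G), so no ε-production is kept.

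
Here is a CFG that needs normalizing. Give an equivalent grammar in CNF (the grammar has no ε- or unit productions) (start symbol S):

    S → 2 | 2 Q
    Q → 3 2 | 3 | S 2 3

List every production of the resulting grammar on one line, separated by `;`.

S → 2 | X1 Q; Q → X2 X1 | 3 | S Y1; X1 → 2; X2 → 3; Y1 → X1 X2

Introduce a nonterminal for each terminal appearing in a rule of length ≥ 2: X1 → 2, X2 → 3.
Binarize each right-hand side of length ≥ 3 by chaining fresh nonterminals (Y1, Y2, …): affected rules were Q → S X1 X2.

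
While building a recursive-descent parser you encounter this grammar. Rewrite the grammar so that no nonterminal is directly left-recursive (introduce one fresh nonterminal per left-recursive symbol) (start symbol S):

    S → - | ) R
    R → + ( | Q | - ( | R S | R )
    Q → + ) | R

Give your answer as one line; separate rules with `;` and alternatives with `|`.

S → - | ) R; R → + ( R' | Q R' | - ( R'; Q → + ) | R; R' → S R' | ) R' | ε

R is directly left-recursive.
For R: α = {S, )}, β = {+ (, Q, - (}. Rewrite as R → β R' and R' → α R' | ε.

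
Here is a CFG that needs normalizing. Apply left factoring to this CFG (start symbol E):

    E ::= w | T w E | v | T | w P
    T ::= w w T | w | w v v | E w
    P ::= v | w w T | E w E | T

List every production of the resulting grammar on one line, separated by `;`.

E has alternatives sharing prefix 'w': factor to E → w E' with E' → ε | P.
E has alternatives sharing prefix 'T': factor to E → T E'' with E'' → w E | ε.
T has alternatives sharing prefix 'w': factor to T → w T' with T' → w T | ε | v v.

E ::= v | w E' | T E''; T ::= E w | w T'; P ::= v | w w T | E w E | T; E' ::= eps | P; E'' ::= w E | eps; T' ::= w T | eps | v v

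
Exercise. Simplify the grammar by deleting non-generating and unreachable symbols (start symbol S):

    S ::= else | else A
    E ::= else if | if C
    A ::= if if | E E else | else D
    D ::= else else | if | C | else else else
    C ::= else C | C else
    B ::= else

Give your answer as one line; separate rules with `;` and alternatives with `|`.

Generating nonterminals: {A, B, D, E, S}.
Reachable from S after that: {A, D, E, S}.
Removed useless symbols: {B, C} and every production mentioning them.

S ::= else | else A; E ::= else if; A ::= if if | E E else | else D; D ::= else else | if | else else else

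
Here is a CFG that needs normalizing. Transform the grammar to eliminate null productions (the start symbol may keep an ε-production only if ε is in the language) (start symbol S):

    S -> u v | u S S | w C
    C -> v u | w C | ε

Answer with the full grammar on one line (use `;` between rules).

The nullable symbols are {C}.
ε ∉ L(G), so no ε-production is kept.
Add the nullable-subset variants: S → w C gives w C | w. C → w C gives w C | w.

S -> u v | u S S | w C | w; C -> v u | w C | w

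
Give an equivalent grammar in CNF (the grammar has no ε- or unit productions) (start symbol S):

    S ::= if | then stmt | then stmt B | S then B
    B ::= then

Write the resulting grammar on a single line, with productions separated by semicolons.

Introduce a nonterminal for each terminal appearing in a rule of length ≥ 2: X1 → then, X2 → stmt.
Binarize each right-hand side of length ≥ 3 by chaining fresh nonterminals (Y1, Y2, …): affected rules were S → X1 X2 B; S → S X1 B.

S ::= if | X1 X2 | X1 Y1 | S Y2; B ::= then; X1 ::= then; X2 ::= stmt; Y1 ::= X2 B; Y2 ::= X1 B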